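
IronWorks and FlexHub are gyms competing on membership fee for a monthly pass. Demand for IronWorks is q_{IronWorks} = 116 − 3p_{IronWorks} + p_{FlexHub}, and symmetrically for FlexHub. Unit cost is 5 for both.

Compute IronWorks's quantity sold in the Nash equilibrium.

IronWorks's profit: π = (p_{IronWorks} − 5)(116 − 3p_{IronWorks} + p_{FlexHub}).
∂π/∂p_{IronWorks} = 131 − 6p_{IronWorks} + p_{FlexHub} = 0 ⇒ p_{IronWorks} = 131/6 + (1/6)p_{FlexHub}.
The game is symmetric, so in equilibrium p_{FlexHub} = p_{IronWorks}: the reaction function gives (5/6)p_{IronWorks} = 131/6, hence p_{IronWorks} = 26.2.
q_{IronWorks} = 116 − 3·26.2 + 26.2 = 63.6.

63.6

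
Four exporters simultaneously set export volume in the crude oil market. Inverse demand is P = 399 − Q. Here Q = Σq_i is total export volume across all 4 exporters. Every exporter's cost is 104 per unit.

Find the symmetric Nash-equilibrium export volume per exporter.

A representative exporter's profit is π_i = q_i(399 − Q) − 104q_i, with Q = q_i + Σ_{j≠i} q_j.
First-order condition: 295 − 2q_i − Σ_{j≠i} q_j = 0.
With identical exporters, set every q_j = q: then 295 − 2q − 3q = 0, i.e. q = 295/5 = 59.

59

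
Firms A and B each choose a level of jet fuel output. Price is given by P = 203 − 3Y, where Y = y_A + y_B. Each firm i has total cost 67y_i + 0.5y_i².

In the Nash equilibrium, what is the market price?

Firm A's profit: π = y_A(203 − 3(y_A + y_B)) − 67y_A − 0.5y_A².
∂π/∂y_A = 136 − 7y_A − 3y_B = 0, so y_A = 136/7 − (3/7)y_B.
By symmetry y_B = y_A; substituting into the reaction function, (10/7)y_A = 136/7 and y_A = 13.6.
Equilibrium price: P = 203 − 3·27.2 = 121.4.

121.4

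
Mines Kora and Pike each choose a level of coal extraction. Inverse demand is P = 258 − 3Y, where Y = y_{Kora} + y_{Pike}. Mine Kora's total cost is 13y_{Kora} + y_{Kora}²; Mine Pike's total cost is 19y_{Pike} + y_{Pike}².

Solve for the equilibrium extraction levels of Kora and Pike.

22.6, 21.4

Mine Kora's profit: π = y_{Kora}(258 − 3(y_{Kora} + y_{Pike})) − 13y_{Kora} − y_{Kora}².
∂π/∂y_{Kora} = 245 − 8y_{Kora} − 3y_{Pike} = 0, so y_{Kora} = 30.625 − 0.375y_{Pike}.
By the same steps for Pike: y_{Pike} = 29.875 − 0.375y_{Kora}.
Substituting the second reaction function into the first: y_{Kora} = 30.625 − 0.375(29.875 − 0.375y_{Kora}), which gives (55/64)y_{Kora} = 1243/64 ⇒ y_{Kora} = 22.6.
Then y_{Pike} = 29.875 − 0.375·22.6 = 21.4.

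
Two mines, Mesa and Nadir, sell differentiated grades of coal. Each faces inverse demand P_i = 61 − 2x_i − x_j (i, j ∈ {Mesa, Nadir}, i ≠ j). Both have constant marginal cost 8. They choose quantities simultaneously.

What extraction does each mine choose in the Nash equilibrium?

10.6

Mine Mesa's profit: π = x_{Mesa}(61 − 2x_{Mesa} − x_{Nadir}) − 8x_{Mesa}.
∂π/∂x_{Mesa} = 53 − 4x_{Mesa} − x_{Nadir} = 0 ⇒ x_{Mesa} = 13.25 − 0.25x_{Nadir}.
Setting x_{Mesa} = x_{Nadir} in the reaction function: x_{Mesa} = 13.25 − 0.25x_{Mesa}, so x_{Mesa} = 13.25 / 1.25 = 10.6.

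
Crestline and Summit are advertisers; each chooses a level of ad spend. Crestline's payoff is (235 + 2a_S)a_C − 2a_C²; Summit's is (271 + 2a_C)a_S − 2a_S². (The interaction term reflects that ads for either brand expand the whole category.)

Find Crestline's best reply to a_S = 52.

Expanding Crestline's payoff: 235a_C + 2a_Sa_C − 2a_C².
∂π/∂a_C = 235 + 2a_S − 4a_C = 0, so a_C = 58.75 + 0.5a_S.
At a_S = 52: a_C = 58.75 + 0.5·52 = 84.75.

84.75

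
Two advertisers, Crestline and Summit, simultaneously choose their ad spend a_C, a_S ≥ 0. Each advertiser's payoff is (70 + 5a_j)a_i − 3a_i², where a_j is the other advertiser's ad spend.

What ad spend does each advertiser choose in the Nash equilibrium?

70

Crestline's payoff is (70 + 5a_S)a_C − 3a_C².
∂π/∂a_C = 70 + 5a_S − 6a_C = 0, so a_C = 35/3 + (5/6)a_S.
Setting a_C = a_S in the reaction function: a_C = 35/3 + (5/6)a_C, so a_C = (35/3) / (1/6) = 70.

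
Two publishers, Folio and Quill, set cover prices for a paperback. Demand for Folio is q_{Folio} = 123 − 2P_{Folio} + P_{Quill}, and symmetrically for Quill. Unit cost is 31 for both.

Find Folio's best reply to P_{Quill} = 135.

Folio's profit: π = (P_{Folio} − 31)(123 − 2P_{Folio} + P_{Quill}).
∂π/∂P_{Folio} = 185 − 4P_{Folio} + P_{Quill} = 0 ⇒ P_{Folio} = 46.25 + 0.25P_{Quill}.
At P_{Quill} = 135: P_{Folio} = 46.25 + 0.25·135 = 80.

80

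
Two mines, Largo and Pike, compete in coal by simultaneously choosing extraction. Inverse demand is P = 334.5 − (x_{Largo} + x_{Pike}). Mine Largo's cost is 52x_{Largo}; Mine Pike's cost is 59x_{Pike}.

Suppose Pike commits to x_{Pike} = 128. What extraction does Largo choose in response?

77.25

Mine Largo's profit: π = x_{Largo}(334.5 − (x_{Largo} + x_{Pike})) − 52x_{Largo}.
∂π/∂x_{Largo} = 282.5 − 2x_{Largo} − x_{Pike} = 0, so x_{Largo} = 141.25 − 0.5x_{Pike}.
At x_{Pike} = 128: x_{Largo} = 141.25 − 0.5·128 = 77.25.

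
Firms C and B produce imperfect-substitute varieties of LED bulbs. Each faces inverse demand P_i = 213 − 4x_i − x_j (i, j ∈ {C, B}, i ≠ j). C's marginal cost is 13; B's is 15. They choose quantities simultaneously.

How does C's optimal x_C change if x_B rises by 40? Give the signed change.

Firm C's profit: π = x_C(213 − 4x_C − x_B) − 13x_C.
∂π/∂x_C = 200 − 8x_C − x_B = 0 ⇒ x_C = 25 − 0.125x_B.
The reaction-function slope is −0.125, so a 40-unit rise in x_B moves x_C by −0.125 × 40 = −5. C's best response falls — the actions are strategic substitutes.

-5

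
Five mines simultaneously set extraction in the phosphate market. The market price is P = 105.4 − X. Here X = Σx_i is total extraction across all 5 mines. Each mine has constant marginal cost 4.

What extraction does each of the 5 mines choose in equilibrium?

A representative mine's profit is π_i = x_i(105.4 − X) − 4x_i, with X = x_i + Σ_{j≠i} x_j.
First-order condition: 101.4 − 2x_i − Σ_{j≠i} x_j = 0.
In a symmetric equilibrium every mine chooses the same x, so Σ_{j≠i} x_j = 4x. The condition becomes 101.4 − 6x = 0, giving x = 101.4/6 = 16.9.

16.9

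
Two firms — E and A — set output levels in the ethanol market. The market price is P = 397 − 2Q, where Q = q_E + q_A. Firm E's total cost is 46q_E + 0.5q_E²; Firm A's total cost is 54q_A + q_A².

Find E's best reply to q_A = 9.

Firm E's profit: π = q_E(397 − 2(q_E + q_A)) − 46q_E − 0.5q_E².
∂π/∂q_E = 351 − 5q_E − 2q_A = 0, so q_E = 70.2 − 0.4q_A.
At q_A = 9: q_E = 70.2 − 0.4·9 = 66.6.

66.6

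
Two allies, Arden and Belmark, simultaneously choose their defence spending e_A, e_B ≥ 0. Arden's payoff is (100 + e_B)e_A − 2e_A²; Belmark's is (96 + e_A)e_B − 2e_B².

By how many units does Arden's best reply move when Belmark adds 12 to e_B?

3

Expanding Arden's payoff: 100e_A + e_Be_A − 2e_A².
∂π/∂e_A = 100 + e_B − 4e_A = 0, so e_A = 25 + 0.25e_B.
The reaction-function slope is 0.25, so a 12-unit rise in e_B moves e_A by 0.25 × 12 = 3. Arden's best response rises — the actions are strategic complements.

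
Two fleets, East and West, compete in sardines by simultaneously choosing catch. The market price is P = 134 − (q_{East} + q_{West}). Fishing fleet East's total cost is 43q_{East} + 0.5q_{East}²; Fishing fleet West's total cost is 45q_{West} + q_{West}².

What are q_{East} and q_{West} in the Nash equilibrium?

25, 16

Fishing fleet East's profit: π = q_{East}(134 − (q_{East} + q_{West})) − 43q_{East} − 0.5q_{East}².
∂π/∂q_{East} = 91 − 3q_{East} − q_{West} = 0, so q_{East} = 91/3 − (1/3)q_{West}.
For West: ∂π/∂q_{West} = 89 − 4q_{West} − q_{East} = 0 ⇒ q_{West} = 22.25 − 0.25q_{East}.
Plugging q_{West} into East's best response: q_{East} = 91/3 − (1/3)(22.25 − 0.25q_{East}) ⇒ (11/12)q_{East} = 275/12, so q_{East} = 25.
Then q_{West} = 22.25 − 0.25·25 = 16.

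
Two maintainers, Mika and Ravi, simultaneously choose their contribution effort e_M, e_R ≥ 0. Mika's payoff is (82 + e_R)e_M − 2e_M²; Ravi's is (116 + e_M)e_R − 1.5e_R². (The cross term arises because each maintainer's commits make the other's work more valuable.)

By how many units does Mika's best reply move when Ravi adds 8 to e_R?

Expanding Mika's payoff: 82e_M + e_Re_M − 2e_M².
∂π/∂e_M = 82 + e_R − 4e_M = 0, so e_M = 20.5 + 0.25e_R.
The reaction-function slope is 0.25, so an 8-unit rise in e_R moves e_M by 0.25 × 8 = 2. Mika's best response rises — the actions are strategic complements.

2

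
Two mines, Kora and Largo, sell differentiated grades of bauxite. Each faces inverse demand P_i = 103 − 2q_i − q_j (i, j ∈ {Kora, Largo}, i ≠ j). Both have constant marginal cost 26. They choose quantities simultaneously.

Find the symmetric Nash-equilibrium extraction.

15.4

Mine Kora's profit: π = q_{Kora}(103 − 2q_{Kora} − q_{Largo}) − 26q_{Kora}.
∂π/∂q_{Kora} = 77 − 4q_{Kora} − q_{Largo} = 0 ⇒ q_{Kora} = 19.25 − 0.25q_{Largo}.
Setting q_{Kora} = q_{Largo} in the reaction function: q_{Kora} = 19.25 − 0.25q_{Kora}, so q_{Kora} = 19.25 / 1.25 = 15.4.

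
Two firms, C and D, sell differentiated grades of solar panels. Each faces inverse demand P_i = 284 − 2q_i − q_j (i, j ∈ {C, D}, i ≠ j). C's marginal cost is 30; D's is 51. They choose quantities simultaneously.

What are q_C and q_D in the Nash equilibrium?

Firm C's profit: π = q_C(284 − 2q_C − q_D) − 30q_C.
∂π/∂q_C = 254 − 4q_C − q_D = 0 ⇒ q_C = 63.5 − 0.25q_D.
Similarly q_D = 58.25 − 0.25q_C.
Plugging q_D into C's best response: q_C = 63.5 − 0.25(58.25 − 0.25q_C) ⇒ 0.9375q_C = 48.9375, so q_C = 52.2.
Then q_D = 58.25 − 0.25·52.2 = 45.2.

52.2, 45.2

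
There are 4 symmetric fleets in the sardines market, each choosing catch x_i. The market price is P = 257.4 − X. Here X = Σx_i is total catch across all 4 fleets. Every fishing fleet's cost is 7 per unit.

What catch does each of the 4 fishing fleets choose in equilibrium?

A representative fishing fleet's profit is π_i = x_i(257.4 − X) − 7x_i, with X = x_i + Σ_{j≠i} x_j.
First-order condition: 250.4 − 2x_i − Σ_{j≠i} x_j = 0.
In a symmetric equilibrium every fishing fleet chooses the same x, so Σ_{j≠i} x_j = 3x. The condition becomes 250.4 − 5x = 0, giving x = 250.4/5 = 50.08.

50.08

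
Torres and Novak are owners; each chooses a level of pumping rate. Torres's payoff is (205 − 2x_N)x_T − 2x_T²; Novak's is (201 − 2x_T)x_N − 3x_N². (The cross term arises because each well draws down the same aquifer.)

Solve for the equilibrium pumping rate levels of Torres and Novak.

41.4, 19.7

Expanding Torres's payoff: 205x_T − 2x_Nx_T − 2x_T².
∂π/∂x_T = 205 − 2x_N − 4x_T = 0, so x_T = 51.25 − 0.5x_N.
Likewise for Novak: x_N = 33.5 − (1/3)x_T.
Plugging x_N into Torres's best response: x_T = 51.25 − 0.5(33.5 − (1/3)x_T) ⇒ (5/6)x_T = 34.5, so x_T = 41.4.
Then x_N = 33.5 − (1/3)·41.4 = 19.7.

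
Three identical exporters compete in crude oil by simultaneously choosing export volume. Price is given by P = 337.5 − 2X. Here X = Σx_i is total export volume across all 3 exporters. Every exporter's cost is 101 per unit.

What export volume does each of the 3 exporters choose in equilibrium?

29.5625

A representative exporter's profit is π_i = x_i(337.5 − 2X) − 101x_i, with X = x_i + Σ_{j≠i} x_j.
First-order condition: 236.5 − 4x_i − 2Σ_{j≠i} x_j = 0.
In a symmetric equilibrium every exporter chooses the same x, so Σ_{j≠i} x_j = 2x. The condition becomes 236.5 − 8x = 0, giving x = 236.5/8 = 29.5625.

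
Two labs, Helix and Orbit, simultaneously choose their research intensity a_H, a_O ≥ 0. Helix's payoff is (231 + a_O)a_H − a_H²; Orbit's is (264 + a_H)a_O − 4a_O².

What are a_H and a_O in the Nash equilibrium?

140.8, 50.6

Expanding Helix's payoff: 231a_H + a_Oa_H − a_H².
∂π/∂a_H = 231 + a_O − 2a_H = 0, so a_H = 115.5 + 0.5a_O.
Likewise for Orbit: a_O = 33 + 0.125a_H.
Solving the two reaction functions simultaneously: (1 − (0.5)(0.125))a_H = 115.5 + 0.5·33, so 0.9375a_H = 132 and a_H = 140.8.
Then a_O = 33 + 0.125·140.8 = 50.6.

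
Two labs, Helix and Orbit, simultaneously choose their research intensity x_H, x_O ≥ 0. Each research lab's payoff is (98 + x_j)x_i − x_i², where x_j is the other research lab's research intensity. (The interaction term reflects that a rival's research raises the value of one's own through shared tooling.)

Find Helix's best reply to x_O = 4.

Helix's payoff is (98 + x_O)x_H − x_H².
∂π/∂x_H = 98 + x_O − 2x_H = 0, so x_H = 49 + 0.5x_O.
At x_O = 4: x_H = 49 + 0.5·4 = 51.

51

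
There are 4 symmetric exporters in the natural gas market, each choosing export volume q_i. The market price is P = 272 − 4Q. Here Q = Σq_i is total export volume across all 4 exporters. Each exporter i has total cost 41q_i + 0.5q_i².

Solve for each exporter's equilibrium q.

A representative exporter's profit is π_i = q_i(272 − 4Q) − 41q_i − 0.5q_i², with Q = q_i + Σ_{j≠i} q_j.
First-order condition: 231 − 9q_i − 4Σ_{j≠i} q_j = 0.
In a symmetric equilibrium every exporter chooses the same q, so Σ_{j≠i} q_j = 3q. The condition becomes 231 − 21q = 0, giving q = 231/21 = 11.

11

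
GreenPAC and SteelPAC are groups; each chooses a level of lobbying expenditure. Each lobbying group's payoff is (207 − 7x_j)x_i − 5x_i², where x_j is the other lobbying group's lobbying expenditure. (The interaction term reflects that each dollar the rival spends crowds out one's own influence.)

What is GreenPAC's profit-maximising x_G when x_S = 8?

15.1

GreenPAC's payoff is (207 − 7x_S)x_G − 5x_G².
∂π/∂x_G = 207 − 7x_S − 10x_G = 0, so x_G = 20.7 − 0.7x_S.
At x_S = 8: x_G = 20.7 − 0.7·8 = 15.1.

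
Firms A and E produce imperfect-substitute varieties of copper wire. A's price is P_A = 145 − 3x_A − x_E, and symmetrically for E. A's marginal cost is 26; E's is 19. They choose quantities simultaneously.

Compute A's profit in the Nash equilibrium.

Firm A's profit: π = x_A(145 − 3x_A − x_E) − 26x_A.
∂π/∂x_A = 119 − 6x_A − x_E = 0 ⇒ x_A = 119/6 − (1/6)x_E.
Similarly x_E = 21 − (1/6)x_A.
Solving the two reaction functions simultaneously: (1 − (−1/6)(−1/6))x_A = 119/6 − (1/6)·21, so (35/36)x_A = 49/3 and x_A = 16.8.
Then x_E = 21 − (1/6)·16.8 = 18.2.
P_A = 145 − 3·16.8 − 18.2 = 76.4.
Profit = (76.4 − 26)·16.8 = 846.72.

846.72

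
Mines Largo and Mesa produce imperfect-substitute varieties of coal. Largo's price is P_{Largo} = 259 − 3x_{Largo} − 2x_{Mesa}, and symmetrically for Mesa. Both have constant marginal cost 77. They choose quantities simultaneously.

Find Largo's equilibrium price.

145.25

Mine Largo's profit: π = x_{Largo}(259 − 3x_{Largo} − 2x_{Mesa}) − 77x_{Largo}.
∂π/∂x_{Largo} = 182 − 6x_{Largo} − 2x_{Mesa} = 0 ⇒ x_{Largo} = 91/3 − (1/3)x_{Mesa}.
The game is symmetric, so in equilibrium x_{Mesa} = x_{Largo}: the reaction function gives (4/3)x_{Largo} = 91/3, hence x_{Largo} = 22.75.
P_{Largo} = 259 − 3·22.75 − 2·22.75 = 145.25.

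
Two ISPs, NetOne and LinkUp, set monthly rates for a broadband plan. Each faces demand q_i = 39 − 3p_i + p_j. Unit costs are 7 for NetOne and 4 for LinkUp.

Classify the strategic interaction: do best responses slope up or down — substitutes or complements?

strategic complements

NetOne's profit: π = (p_{NetOne} − 7)(39 − 3p_{NetOne} + p_{LinkUp}).
∂π/∂p_{NetOne} = 60 − 6p_{NetOne} + p_{LinkUp} = 0 ⇒ p_{NetOne} = 10 + (1/6)p_{LinkUp}.
The best-response slope dp_{NetOne}/dp_{LinkUp} = 1/6 > 0: the reaction function is upward-sloping, so the choices are strategic complements.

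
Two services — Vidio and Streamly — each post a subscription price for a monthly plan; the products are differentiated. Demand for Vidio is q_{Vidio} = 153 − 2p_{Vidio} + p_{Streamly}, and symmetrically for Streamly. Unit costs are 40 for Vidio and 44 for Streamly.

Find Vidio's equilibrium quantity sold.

76.4

Vidio's profit: π = (p_{Vidio} − 40)(153 − 2p_{Vidio} + p_{Streamly}).
∂π/∂p_{Vidio} = 233 − 4p_{Vidio} + p_{Streamly} = 0 ⇒ p_{Vidio} = 58.25 + 0.25p_{Streamly}.
Similarly p_{Streamly} = 60.25 + 0.25p_{Vidio}.
Plugging p_{Streamly} into Vidio's best response: p_{Vidio} = 58.25 + 0.25(60.25 + 0.25p_{Vidio}) ⇒ 0.9375p_{Vidio} = 73.3125, so p_{Vidio} = 78.2.
Then p_{Streamly} = 60.25 + 0.25·78.2 = 79.8.
q_{Vidio} = 153 − 2·78.2 + 79.8 = 76.4.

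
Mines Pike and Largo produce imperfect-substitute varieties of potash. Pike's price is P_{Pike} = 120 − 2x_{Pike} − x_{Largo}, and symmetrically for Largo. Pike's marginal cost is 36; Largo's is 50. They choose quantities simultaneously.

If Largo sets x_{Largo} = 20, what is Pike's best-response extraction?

Mine Pike's profit: π = x_{Pike}(120 − 2x_{Pike} − x_{Largo}) − 36x_{Pike}.
∂π/∂x_{Pike} = 84 − 4x_{Pike} − x_{Largo} = 0 ⇒ x_{Pike} = 21 − 0.25x_{Largo}.
At x_{Largo} = 20: x_{Pike} = 21 − 0.25·20 = 16.

16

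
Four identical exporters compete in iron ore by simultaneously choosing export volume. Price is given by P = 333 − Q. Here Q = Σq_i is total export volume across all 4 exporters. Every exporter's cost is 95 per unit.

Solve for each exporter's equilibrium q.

A representative exporter's profit is π_i = q_i(333 − Q) − 95q_i, with Q = q_i + Σ_{j≠i} q_j.
First-order condition: 238 − 2q_i − Σ_{j≠i} q_j = 0.
With identical exporters, set every q_j = q: then 238 − 2q − 3q = 0, i.e. q = 238/5 = 47.6.

47.6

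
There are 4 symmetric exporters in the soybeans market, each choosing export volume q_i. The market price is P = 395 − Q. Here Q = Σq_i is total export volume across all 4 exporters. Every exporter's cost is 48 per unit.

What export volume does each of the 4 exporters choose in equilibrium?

A representative exporter's profit is π_i = q_i(395 − Q) − 48q_i, with Q = q_i + Σ_{j≠i} q_j.
First-order condition: 347 − 2q_i − Σ_{j≠i} q_j = 0.
Imposing symmetry (q_j = q for all j) turns Σ_{j≠i} q_j into 3q, so 347 = 5q and q = 69.4.

69.4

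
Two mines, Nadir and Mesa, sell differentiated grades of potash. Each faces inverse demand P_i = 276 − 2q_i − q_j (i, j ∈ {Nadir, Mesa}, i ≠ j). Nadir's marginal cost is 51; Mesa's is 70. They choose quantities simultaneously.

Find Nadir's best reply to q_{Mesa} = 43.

45.5

Mine Nadir's profit: π = q_{Nadir}(276 − 2q_{Nadir} − q_{Mesa}) − 51q_{Nadir}.
∂π/∂q_{Nadir} = 225 − 4q_{Nadir} − q_{Mesa} = 0 ⇒ q_{Nadir} = 56.25 − 0.25q_{Mesa}.
At q_{Mesa} = 43: q_{Nadir} = 56.25 − 0.25·43 = 45.5.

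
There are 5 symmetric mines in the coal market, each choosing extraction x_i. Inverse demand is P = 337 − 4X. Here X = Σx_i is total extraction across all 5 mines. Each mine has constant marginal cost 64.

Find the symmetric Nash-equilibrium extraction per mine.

A representative mine's profit is π_i = x_i(337 − 4X) − 64x_i, with X = x_i + Σ_{j≠i} x_j.
First-order condition: 273 − 8x_i − 4Σ_{j≠i} x_j = 0.
In a symmetric equilibrium every mine chooses the same x, so Σ_{j≠i} x_j = 4x. The condition becomes 273 − 24x = 0, giving x = 273/24 = 11.375.

11.375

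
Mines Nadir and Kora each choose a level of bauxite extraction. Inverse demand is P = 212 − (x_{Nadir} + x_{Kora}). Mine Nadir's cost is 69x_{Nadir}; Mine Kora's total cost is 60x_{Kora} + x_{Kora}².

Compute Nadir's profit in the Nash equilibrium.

3600

Mine Nadir's profit: π = x_{Nadir}(212 − (x_{Nadir} + x_{Kora})) − 69x_{Nadir}.
∂π/∂x_{Nadir} = 143 − 2x_{Nadir} − x_{Kora} = 0, so x_{Nadir} = 71.5 − 0.5x_{Kora}.
For Kora: ∂π/∂x_{Kora} = 152 − 4x_{Kora} − x_{Nadir} = 0 ⇒ x_{Kora} = 38 − 0.25x_{Nadir}.
Plugging x_{Kora} into Nadir's best response: x_{Nadir} = 71.5 − 0.5(38 − 0.25x_{Nadir}) ⇒ 0.875x_{Nadir} = 52.5, so x_{Nadir} = 60.
Then x_{Kora} = 38 − 0.25·60 = 23.
Price P = 212 − 83 = 129.
Nadir's profit: (129 − 69)·60 = 3600.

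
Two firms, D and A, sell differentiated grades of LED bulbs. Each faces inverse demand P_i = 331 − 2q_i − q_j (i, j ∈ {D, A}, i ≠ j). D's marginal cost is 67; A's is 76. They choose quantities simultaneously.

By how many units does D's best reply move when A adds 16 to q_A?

-4

Firm D's profit: π = q_D(331 − 2q_D − q_A) − 67q_D.
∂π/∂q_D = 264 − 4q_D − q_A = 0 ⇒ q_D = 66 − 0.25q_A.
The reaction-function slope is −0.25, so a 16-unit rise in q_A moves q_D by −0.25 × 16 = −4. D's best response falls — the actions are strategic substitutes.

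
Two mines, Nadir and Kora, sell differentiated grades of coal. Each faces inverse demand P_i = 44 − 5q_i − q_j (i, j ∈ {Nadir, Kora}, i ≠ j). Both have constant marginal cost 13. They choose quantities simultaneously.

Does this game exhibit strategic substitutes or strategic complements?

Mine Nadir's profit: π = q_{Nadir}(44 − 5q_{Nadir} − q_{Kora}) − 13q_{Nadir}.
∂π/∂q_{Nadir} = 31 − 10q_{Nadir} − q_{Kora} = 0 ⇒ q_{Nadir} = 3.1 − 0.1q_{Kora}.
The best-response slope dq_{Nadir}/dq_{Kora} = −0.1 < 0: the reaction function is downward-sloping, so the choices are strategic substitutes.

strategic substitutes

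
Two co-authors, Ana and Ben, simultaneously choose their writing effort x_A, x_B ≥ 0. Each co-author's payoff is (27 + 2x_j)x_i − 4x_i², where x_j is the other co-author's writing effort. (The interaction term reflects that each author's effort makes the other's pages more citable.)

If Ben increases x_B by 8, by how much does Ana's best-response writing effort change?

2

Ana's payoff is (27 + 2x_B)x_A − 4x_A².
∂π/∂x_A = 27 + 2x_B − 8x_A = 0, so x_A = 3.375 + 0.25x_B.
The reaction-function slope is 0.25, so an 8-unit rise in x_B moves x_A by 0.25 × 8 = 2. Ana's best response rises — the actions are strategic complements.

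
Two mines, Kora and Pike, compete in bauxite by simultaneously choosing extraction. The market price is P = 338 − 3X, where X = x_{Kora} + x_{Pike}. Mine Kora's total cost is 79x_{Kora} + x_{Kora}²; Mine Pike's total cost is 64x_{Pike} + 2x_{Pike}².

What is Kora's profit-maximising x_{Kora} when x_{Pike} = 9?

Mine Kora's profit: π = x_{Kora}(338 − 3(x_{Kora} + x_{Pike})) − 79x_{Kora} − x_{Kora}².
∂π/∂x_{Kora} = 259 − 8x_{Kora} − 3x_{Pike} = 0, so x_{Kora} = 32.375 − 0.375x_{Pike}.
At x_{Pike} = 9: x_{Kora} = 32.375 − 0.375·9 = 29.

29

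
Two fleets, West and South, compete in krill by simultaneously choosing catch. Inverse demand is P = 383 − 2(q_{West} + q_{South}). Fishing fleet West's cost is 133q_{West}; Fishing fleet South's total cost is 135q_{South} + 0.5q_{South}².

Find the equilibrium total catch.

77.875

Fishing fleet West's profit: π = q_{West}(383 − 2(q_{West} + q_{South})) − 133q_{West}.
∂π/∂q_{West} = 250 − 4q_{West} − 2q_{South} = 0, so q_{West} = 62.5 − 0.5q_{South}.
For South: ∂π/∂q_{South} = 248 − 5q_{South} − 2q_{West} = 0 ⇒ q_{South} = 49.6 − 0.4q_{West}.
Substituting the second reaction function into the first: q_{West} = 62.5 − 0.5(49.6 − 0.4q_{West}), which gives 0.8q_{West} = 37.7 ⇒ q_{West} = 47.125.
Then q_{South} = 49.6 − 0.4·47.125 = 30.75.
Total catch: 47.125 + 30.75 = 77.875.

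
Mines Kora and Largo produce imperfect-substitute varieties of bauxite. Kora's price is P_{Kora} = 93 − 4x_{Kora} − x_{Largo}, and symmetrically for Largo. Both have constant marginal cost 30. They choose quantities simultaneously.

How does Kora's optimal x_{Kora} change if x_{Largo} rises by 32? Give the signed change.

Mine Kora's profit: π = x_{Kora}(93 − 4x_{Kora} − x_{Largo}) − 30x_{Kora}.
∂π/∂x_{Kora} = 63 − 8x_{Kora} − x_{Largo} = 0 ⇒ x_{Kora} = 7.875 − 0.125x_{Largo}.
The reaction-function slope is −0.125, so a 32-unit rise in x_{Largo} moves x_{Kora} by −0.125 × 32 = −4. Kora's best response falls — the actions are strategic substitutes.

-4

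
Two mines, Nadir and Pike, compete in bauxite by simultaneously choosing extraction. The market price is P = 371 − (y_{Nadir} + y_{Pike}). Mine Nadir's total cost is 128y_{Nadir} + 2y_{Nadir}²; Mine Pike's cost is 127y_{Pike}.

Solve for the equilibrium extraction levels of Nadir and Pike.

Mine Nadir's profit: π = y_{Nadir}(371 − (y_{Nadir} + y_{Pike})) − 128y_{Nadir} − 2y_{Nadir}².
∂π/∂y_{Nadir} = 243 − 6y_{Nadir} − y_{Pike} = 0, so y_{Nadir} = 40.5 − (1/6)y_{Pike}.
For Pike: ∂π/∂y_{Pike} = 244 − 2y_{Pike} − y_{Nadir} = 0 ⇒ y_{Pike} = 122 − 0.5y_{Nadir}.
Substituting the second reaction function into the first: y_{Nadir} = 40.5 − (1/6)(122 − 0.5y_{Nadir}), which gives (11/12)y_{Nadir} = 121/6 ⇒ y_{Nadir} = 22.
Then y_{Pike} = 122 − 0.5·22 = 111.

22, 111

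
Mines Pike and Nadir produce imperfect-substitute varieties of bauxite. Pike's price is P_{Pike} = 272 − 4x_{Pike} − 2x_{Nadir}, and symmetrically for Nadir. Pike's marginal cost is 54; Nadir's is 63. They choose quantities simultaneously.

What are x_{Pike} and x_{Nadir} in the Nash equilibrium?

22.1, 20.6

Mine Pike's profit: π = x_{Pike}(272 − 4x_{Pike} − 2x_{Nadir}) − 54x_{Pike}.
∂π/∂x_{Pike} = 218 − 8x_{Pike} − 2x_{Nadir} = 0 ⇒ x_{Pike} = 27.25 − 0.25x_{Nadir}.
Similarly x_{Nadir} = 26.125 − 0.25x_{Pike}.
Substituting the second reaction function into the first: x_{Pike} = 27.25 − 0.25(26.125 − 0.25x_{Pike}), which gives 0.9375x_{Pike} = 663/32 ⇒ x_{Pike} = 22.1.
Then x_{Nadir} = 26.125 − 0.25·22.1 = 20.6.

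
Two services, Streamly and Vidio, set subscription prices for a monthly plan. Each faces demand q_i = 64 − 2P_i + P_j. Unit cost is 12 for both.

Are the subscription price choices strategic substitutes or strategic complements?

strategic complements

Streamly's profit: π = (P_{Streamly} − 12)(64 − 2P_{Streamly} + P_{Vidio}).
∂π/∂P_{Streamly} = 88 − 4P_{Streamly} + P_{Vidio} = 0 ⇒ P_{Streamly} = 22 + 0.25P_{Vidio}.
The best-response slope dP_{Streamly}/dP_{Vidio} = 0.25 > 0: the reaction function is upward-sloping, so the choices are strategic complements.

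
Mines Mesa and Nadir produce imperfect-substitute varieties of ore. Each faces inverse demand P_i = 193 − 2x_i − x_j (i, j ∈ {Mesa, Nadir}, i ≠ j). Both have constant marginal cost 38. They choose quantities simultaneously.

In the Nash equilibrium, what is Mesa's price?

Mine Mesa's profit: π = x_{Mesa}(193 − 2x_{Mesa} − x_{Nadir}) − 38x_{Mesa}.
∂π/∂x_{Mesa} = 155 − 4x_{Mesa} − x_{Nadir} = 0 ⇒ x_{Mesa} = 38.75 − 0.25x_{Nadir}.
Setting x_{Mesa} = x_{Nadir} in the reaction function: x_{Mesa} = 38.75 − 0.25x_{Mesa}, so x_{Mesa} = 38.75 / 1.25 = 31.
P_{Mesa} = 193 − 2·31 − 31 = 100.

100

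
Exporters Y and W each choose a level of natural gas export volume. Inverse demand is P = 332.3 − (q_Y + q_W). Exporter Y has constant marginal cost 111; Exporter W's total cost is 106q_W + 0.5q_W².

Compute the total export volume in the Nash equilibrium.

133.78

Exporter Y's profit: π = q_Y(332.3 − (q_Y + q_W)) − 111q_Y.
∂π/∂q_Y = 221.3 − 2q_Y − q_W = 0, so q_Y = 110.65 − 0.5q_W.
For W: ∂π/∂q_W = 226.3 − 3q_W − q_Y = 0 ⇒ q_W = 2263/30 − (1/3)q_Y.
Plugging q_W into Y's best response: q_Y = 110.65 − 0.5(2263/30 − (1/3)q_Y) ⇒ (5/6)q_Y = 1094/15, so q_Y = 87.52.
Then q_W = 2263/30 − (1/3)·87.52 = 46.26.
Total export volume: 87.52 + 46.26 = 133.78.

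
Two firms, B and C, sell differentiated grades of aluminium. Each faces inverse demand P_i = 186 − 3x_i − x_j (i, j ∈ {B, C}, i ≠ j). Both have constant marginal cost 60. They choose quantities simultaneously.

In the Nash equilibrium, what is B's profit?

Firm B's profit: π = x_B(186 − 3x_B − x_C) − 60x_B.
∂π/∂x_B = 126 − 6x_B − x_C = 0 ⇒ x_B = 21 − (1/6)x_C.
Setting x_B = x_C in the reaction function: x_B = 21 − (1/6)x_B, so x_B = 21 / (7/6) = 18.
P_B = 186 − 3·18 − 18 = 114.
Profit = (114 − 60)·18 = 972.

972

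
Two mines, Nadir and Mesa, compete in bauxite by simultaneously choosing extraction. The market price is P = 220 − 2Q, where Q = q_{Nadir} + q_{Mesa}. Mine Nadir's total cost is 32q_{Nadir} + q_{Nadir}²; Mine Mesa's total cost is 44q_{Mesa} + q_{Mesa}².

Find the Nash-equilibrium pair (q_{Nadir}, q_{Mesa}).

Mine Nadir's profit: π = q_{Nadir}(220 − 2(q_{Nadir} + q_{Mesa})) − 32q_{Nadir} − q_{Nadir}².
∂π/∂q_{Nadir} = 188 − 6q_{Nadir} − 2q_{Mesa} = 0, so q_{Nadir} = 94/3 − (1/3)q_{Mesa}.
By the same steps for Mesa: q_{Mesa} = 88/3 − (1/3)q_{Nadir}.
Solving the two reaction functions simultaneously: (1 − (−1/3)(−1/3))q_{Nadir} = 94/3 − (1/3)·(88/3), so (8/9)q_{Nadir} = 194/9 and q_{Nadir} = 24.25.
Then q_{Mesa} = 88/3 − (1/3)·24.25 = 21.25.

24.25, 21.25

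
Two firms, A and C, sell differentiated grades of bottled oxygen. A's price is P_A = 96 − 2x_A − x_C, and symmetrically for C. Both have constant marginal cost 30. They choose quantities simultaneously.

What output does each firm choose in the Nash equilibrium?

Firm A's profit: π = x_A(96 − 2x_A − x_C) − 30x_A.
∂π/∂x_A = 66 − 4x_A − x_C = 0 ⇒ x_A = 16.5 − 0.25x_C.
Setting x_A = x_C in the reaction function: x_A = 16.5 − 0.25x_A, so x_A = 16.5 / 1.25 = 13.2.

13.2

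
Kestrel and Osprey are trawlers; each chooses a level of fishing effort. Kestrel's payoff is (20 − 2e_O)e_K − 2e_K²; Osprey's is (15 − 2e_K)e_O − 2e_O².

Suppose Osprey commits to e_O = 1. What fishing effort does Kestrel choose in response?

4.5

Expanding Kestrel's payoff: 20e_K − 2e_Oe_K − 2e_K².
∂π/∂e_K = 20 − 2e_O − 4e_K = 0, so e_K = 5 − 0.5e_O.
At e_O = 1: e_K = 5 − 0.5·1 = 4.5.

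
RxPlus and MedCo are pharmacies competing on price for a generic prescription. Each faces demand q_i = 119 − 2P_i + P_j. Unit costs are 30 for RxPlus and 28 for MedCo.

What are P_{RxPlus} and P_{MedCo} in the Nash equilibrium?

RxPlus's profit: π = (P_{RxPlus} − 30)(119 − 2P_{RxPlus} + P_{MedCo}).
∂π/∂P_{RxPlus} = 179 − 4P_{RxPlus} + P_{MedCo} = 0 ⇒ P_{RxPlus} = 44.75 + 0.25P_{MedCo}.
Similarly P_{MedCo} = 43.75 + 0.25P_{RxPlus}.
Solving the two reaction functions simultaneously: (1 − (0.25)(0.25))P_{RxPlus} = 44.75 + 0.25·43.75, so 0.9375P_{RxPlus} = 55.6875 and P_{RxPlus} = 59.4.
Then P_{MedCo} = 43.75 + 0.25·59.4 = 58.6.

59.4, 58.6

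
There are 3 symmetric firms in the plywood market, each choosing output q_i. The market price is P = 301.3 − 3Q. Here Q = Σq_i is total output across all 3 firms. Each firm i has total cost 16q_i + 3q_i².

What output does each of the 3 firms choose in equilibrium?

15.85

A representative firm's profit is π_i = q_i(301.3 − 3Q) − 16q_i − 3q_i², with Q = q_i + Σ_{j≠i} q_j.
First-order condition: 285.3 − 12q_i − 3Σ_{j≠i} q_j = 0.
In a symmetric equilibrium every firm chooses the same q, so Σ_{j≠i} q_j = 2q. The condition becomes 285.3 − 18q = 0, giving q = 285.3/18 = 15.85.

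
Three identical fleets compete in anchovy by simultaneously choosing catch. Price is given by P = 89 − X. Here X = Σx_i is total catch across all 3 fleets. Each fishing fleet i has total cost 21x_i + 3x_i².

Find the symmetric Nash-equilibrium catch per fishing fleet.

A representative fishing fleet's profit is π_i = x_i(89 − X) − 21x_i − 3x_i², with X = x_i + Σ_{j≠i} x_j.
First-order condition: 68 − 8x_i − Σ_{j≠i} x_j = 0.
In a symmetric equilibrium every fishing fleet chooses the same x, so Σ_{j≠i} x_j = 2x. The condition becomes 68 − 10x = 0, giving x = 68/10 = 6.8.

6.8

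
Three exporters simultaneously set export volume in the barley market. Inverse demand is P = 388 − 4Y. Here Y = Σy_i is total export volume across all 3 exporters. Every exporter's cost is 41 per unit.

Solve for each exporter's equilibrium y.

A representative exporter's profit is π_i = y_i(388 − 4Y) − 41y_i, with Y = y_i + Σ_{j≠i} y_j.
First-order condition: 347 − 8y_i − 4Σ_{j≠i} y_j = 0.
With identical exporters, set every y_j = y: then 347 − 8y − 8y = 0, i.e. y = 347/16 = 21.6875.

21.6875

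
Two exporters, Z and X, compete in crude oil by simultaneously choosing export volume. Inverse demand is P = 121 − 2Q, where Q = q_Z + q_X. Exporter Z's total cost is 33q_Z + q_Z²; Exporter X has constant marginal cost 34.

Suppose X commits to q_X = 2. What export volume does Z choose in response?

Exporter Z's profit: π = q_Z(121 − 2(q_Z + q_X)) − 33q_Z − q_Z².
∂π/∂q_Z = 88 − 6q_Z − 2q_X = 0, so q_Z = 44/3 − (1/3)q_X.
At q_X = 2: q_Z = 44/3 − (1/3)·2 = 14.

14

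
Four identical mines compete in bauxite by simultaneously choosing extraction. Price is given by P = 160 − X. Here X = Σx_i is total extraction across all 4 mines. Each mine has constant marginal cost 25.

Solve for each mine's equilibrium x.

27

A representative mine's profit is π_i = x_i(160 − X) − 25x_i, with X = x_i + Σ_{j≠i} x_j.
First-order condition: 135 − 2x_i − Σ_{j≠i} x_j = 0.
With identical mines, set every x_j = x: then 135 − 2x − 3x = 0, i.e. x = 135/5 = 27.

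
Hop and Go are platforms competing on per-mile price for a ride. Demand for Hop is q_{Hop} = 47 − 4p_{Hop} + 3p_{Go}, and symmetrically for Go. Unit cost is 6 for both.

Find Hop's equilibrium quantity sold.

32.8

Hop's profit: π = (p_{Hop} − 6)(47 − 4p_{Hop} + 3p_{Go}).
∂π/∂p_{Hop} = 71 − 8p_{Hop} + 3p_{Go} = 0 ⇒ p_{Hop} = 8.875 + 0.375p_{Go}.
By symmetry p_{Go} = p_{Hop}; substituting into the reaction function, 0.625p_{Hop} = 8.875 and p_{Hop} = 14.2.
q_{Hop} = 47 − 4·14.2 + 3·14.2 = 32.8.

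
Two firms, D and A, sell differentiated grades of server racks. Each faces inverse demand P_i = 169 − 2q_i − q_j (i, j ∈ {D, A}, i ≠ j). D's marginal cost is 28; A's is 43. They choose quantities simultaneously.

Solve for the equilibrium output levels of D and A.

29.2, 24.2

Firm D's profit: π = q_D(169 − 2q_D − q_A) − 28q_D.
∂π/∂q_D = 141 − 4q_D − q_A = 0 ⇒ q_D = 35.25 − 0.25q_A.
Similarly q_A = 31.5 − 0.25q_D.
Solving the two reaction functions simultaneously: (1 − (−0.25)(−0.25))q_D = 35.25 − 0.25·31.5, so 0.9375q_D = 27.375 and q_D = 29.2.
Then q_A = 31.5 − 0.25·29.2 = 24.2.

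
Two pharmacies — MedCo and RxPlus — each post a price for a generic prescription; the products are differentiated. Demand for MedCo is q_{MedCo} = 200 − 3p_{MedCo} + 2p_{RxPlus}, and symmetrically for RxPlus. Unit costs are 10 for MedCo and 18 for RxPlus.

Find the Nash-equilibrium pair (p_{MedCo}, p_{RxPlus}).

MedCo's profit: π = (p_{MedCo} − 10)(200 − 3p_{MedCo} + 2p_{RxPlus}).
∂π/∂p_{MedCo} = 230 − 6p_{MedCo} + 2p_{RxPlus} = 0 ⇒ p_{MedCo} = 115/3 + (1/3)p_{RxPlus}.
Similarly p_{RxPlus} = 127/3 + (1/3)p_{MedCo}.
Substituting the second reaction function into the first: p_{MedCo} = 115/3 + (1/3)(127/3 + (1/3)p_{MedCo}), which gives (8/9)p_{MedCo} = 472/9 ⇒ p_{MedCo} = 59.
Then p_{RxPlus} = 127/3 + (1/3)·59 = 62.

59, 62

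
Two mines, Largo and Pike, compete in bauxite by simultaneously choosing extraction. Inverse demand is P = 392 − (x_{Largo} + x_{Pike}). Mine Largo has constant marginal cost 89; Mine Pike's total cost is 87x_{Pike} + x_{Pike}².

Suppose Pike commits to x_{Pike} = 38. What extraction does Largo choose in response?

132.5

Mine Largo's profit: π = x_{Largo}(392 − (x_{Largo} + x_{Pike})) − 89x_{Largo}.
∂π/∂x_{Largo} = 303 − 2x_{Largo} − x_{Pike} = 0, so x_{Largo} = 151.5 − 0.5x_{Pike}.
At x_{Pike} = 38: x_{Largo} = 151.5 − 0.5·38 = 132.5.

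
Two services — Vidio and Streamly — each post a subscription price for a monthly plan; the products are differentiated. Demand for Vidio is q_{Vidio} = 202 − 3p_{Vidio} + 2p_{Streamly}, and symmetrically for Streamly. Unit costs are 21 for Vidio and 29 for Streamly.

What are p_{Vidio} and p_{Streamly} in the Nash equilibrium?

Vidio's profit: π = (p_{Vidio} − 21)(202 − 3p_{Vidio} + 2p_{Streamly}).
∂π/∂p_{Vidio} = 265 − 6p_{Vidio} + 2p_{Streamly} = 0 ⇒ p_{Vidio} = 265/6 + (1/3)p_{Streamly}.
Similarly p_{Streamly} = 289/6 + (1/3)p_{Vidio}.
Solving the two reaction functions simultaneously: (1 − (1/3)(1/3))p_{Vidio} = 265/6 + (1/3)·(289/6), so (8/9)p_{Vidio} = 542/9 and p_{Vidio} = 67.75.
Then p_{Streamly} = 289/6 + (1/3)·67.75 = 70.75.

67.75, 70.75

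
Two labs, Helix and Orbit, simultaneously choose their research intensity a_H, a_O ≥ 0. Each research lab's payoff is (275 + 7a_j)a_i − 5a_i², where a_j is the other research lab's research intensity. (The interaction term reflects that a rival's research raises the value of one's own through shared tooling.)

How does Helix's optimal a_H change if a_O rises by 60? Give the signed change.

Helix's payoff is (275 + 7a_O)a_H − 5a_H².
∂π/∂a_H = 275 + 7a_O − 10a_H = 0, so a_H = 27.5 + 0.7a_O.
The reaction-function slope is 0.7, so a 60-unit rise in a_O moves a_H by 0.7 × 60 = 42. Helix's best response rises — the actions are strategic complements.

42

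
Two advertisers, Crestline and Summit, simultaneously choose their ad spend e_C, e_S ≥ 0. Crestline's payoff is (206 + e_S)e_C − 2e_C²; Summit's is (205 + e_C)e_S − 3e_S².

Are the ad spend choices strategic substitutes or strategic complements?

Expanding Crestline's payoff: 206e_C + e_Se_C − 2e_C².
∂π/∂e_C = 206 + e_S − 4e_C = 0, so e_C = 51.5 + 0.25e_S.
The best-response slope de_C/de_S = 0.25 > 0: the reaction function is upward-sloping, so the choices are strategic complements.

strategic complements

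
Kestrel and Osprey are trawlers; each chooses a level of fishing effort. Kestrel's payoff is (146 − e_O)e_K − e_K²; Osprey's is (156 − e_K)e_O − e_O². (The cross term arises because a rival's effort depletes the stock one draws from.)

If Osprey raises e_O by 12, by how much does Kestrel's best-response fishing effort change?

Expanding Kestrel's payoff: 146e_K − e_Oe_K − e_K².
∂π/∂e_K = 146 − e_O − 2e_K = 0, so e_K = 73 − 0.5e_O.
The reaction-function slope is −0.5, so a 12-unit rise in e_O moves e_K by −0.5 × 12 = −6. Kestrel's best response falls — the actions are strategic substitutes.

-6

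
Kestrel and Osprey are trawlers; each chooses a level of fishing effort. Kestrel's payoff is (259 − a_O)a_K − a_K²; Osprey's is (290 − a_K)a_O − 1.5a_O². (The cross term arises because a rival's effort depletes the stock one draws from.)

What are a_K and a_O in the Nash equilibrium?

97.4, 64.2

Expanding Kestrel's payoff: 259a_K − a_Oa_K − a_K².
∂π/∂a_K = 259 − a_O − 2a_K = 0, so a_K = 129.5 − 0.5a_O.
Likewise for Osprey: a_O = 290/3 − (1/3)a_K.
Substituting the second reaction function into the first: a_K = 129.5 − 0.5(290/3 − (1/3)a_K), which gives (5/6)a_K = 487/6 ⇒ a_K = 97.4.
Then a_O = 290/3 − (1/3)·97.4 = 64.2.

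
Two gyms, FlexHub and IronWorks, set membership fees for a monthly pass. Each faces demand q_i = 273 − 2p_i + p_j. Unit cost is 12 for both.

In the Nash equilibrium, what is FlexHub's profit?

FlexHub's profit: π = (p_{FlexHub} − 12)(273 − 2p_{FlexHub} + p_{IronWorks}).
∂π/∂p_{FlexHub} = 297 − 4p_{FlexHub} + p_{IronWorks} = 0 ⇒ p_{FlexHub} = 74.25 + 0.25p_{IronWorks}.
The game is symmetric, so in equilibrium p_{IronWorks} = p_{FlexHub}: the reaction function gives 0.75p_{FlexHub} = 74.25, hence p_{FlexHub} = 99.
q_{FlexHub} = 273 − 2·99 + 99 = 174.
Profit = (99 − 12)·174 = 15138.

15138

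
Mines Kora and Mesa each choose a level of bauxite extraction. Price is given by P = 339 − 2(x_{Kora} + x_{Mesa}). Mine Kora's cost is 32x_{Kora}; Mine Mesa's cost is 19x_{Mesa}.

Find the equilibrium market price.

130

Mine Kora's profit: π = x_{Kora}(339 − 2(x_{Kora} + x_{Mesa})) − 32x_{Kora}.
∂π/∂x_{Kora} = 307 − 4x_{Kora} − 2x_{Mesa} = 0, so x_{Kora} = 76.75 − 0.5x_{Mesa}.
By the same steps for Mesa: x_{Mesa} = 80 − 0.5x_{Kora}.
Solving the two reaction functions simultaneously: (1 − (−0.5)(−0.5))x_{Kora} = 76.75 − 0.5·80, so 0.75x_{Kora} = 36.75 and x_{Kora} = 49.
Then x_{Mesa} = 80 − 0.5·49 = 55.5.
Equilibrium price: P = 339 − 2·104.5 = 130.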